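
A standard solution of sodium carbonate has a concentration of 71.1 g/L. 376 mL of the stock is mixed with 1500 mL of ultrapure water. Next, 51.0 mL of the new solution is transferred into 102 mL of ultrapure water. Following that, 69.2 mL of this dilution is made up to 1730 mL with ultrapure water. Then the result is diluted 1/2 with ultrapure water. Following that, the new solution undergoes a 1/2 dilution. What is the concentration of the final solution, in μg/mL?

Overall dilution factor = 4.989 × 3 × 25 × 2 × 2 = 1497.
71.1 g/L / 1497 = 0.0475 g/L = 47.5 μg/mL.

47.5 μg/mL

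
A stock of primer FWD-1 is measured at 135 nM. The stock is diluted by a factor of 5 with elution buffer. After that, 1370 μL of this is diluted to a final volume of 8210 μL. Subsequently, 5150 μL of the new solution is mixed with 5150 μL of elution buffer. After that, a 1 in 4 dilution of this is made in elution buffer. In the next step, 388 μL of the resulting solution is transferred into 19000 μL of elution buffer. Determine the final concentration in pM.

Overall dilution factor = 5 × 5.993 × 2 × 4 × 49.97 = 1.20 × 10⁴.
135 nM / 1.20 × 10⁴ = 0.0113 nM = 11.3 pM.

11.3 pM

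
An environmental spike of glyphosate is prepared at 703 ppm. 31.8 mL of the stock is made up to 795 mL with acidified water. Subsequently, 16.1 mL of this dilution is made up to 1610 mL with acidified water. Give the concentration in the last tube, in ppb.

Overall dilution factor = 25 × 100 = 2500.
703 ppm / 2500 = 0.281 ppm = 281 ppb.

281 ppb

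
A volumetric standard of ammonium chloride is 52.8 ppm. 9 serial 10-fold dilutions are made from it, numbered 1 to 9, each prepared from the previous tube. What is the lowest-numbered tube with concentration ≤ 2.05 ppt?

Tube n has concentration 52.8 ppm / 10ⁿ.
Need 10ⁿ ≥ 52.8 ppm / 2.05 ppt = 2.58 × 10⁷, so n ≥ 7.41.
First such tube: n = 8.

tube 8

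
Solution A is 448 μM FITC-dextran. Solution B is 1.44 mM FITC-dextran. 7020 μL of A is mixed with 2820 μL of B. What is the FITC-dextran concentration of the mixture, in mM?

C_B = 1.44 mM = 1440 μM.
C_mix = (C_A·V_A + C_B·V_B)/(V_A + V_B) = (448×7020 + 1440×2820) / 9840 = 732 μM = 0.732 mM.

0.732 mM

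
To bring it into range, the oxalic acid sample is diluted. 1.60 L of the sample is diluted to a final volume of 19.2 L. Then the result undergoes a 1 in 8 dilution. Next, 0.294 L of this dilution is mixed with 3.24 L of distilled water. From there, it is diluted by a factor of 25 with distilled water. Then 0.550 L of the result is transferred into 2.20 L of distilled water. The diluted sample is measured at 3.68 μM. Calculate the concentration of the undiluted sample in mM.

Overall dilution factor = 12 × 8 × 12.02 × 25 × 5 = 1.44 × 10⁵.
Original = 3.68 μM × 1.44 × 10⁵ = 5.31 × 10⁵ μM = 531 mM.

531 mM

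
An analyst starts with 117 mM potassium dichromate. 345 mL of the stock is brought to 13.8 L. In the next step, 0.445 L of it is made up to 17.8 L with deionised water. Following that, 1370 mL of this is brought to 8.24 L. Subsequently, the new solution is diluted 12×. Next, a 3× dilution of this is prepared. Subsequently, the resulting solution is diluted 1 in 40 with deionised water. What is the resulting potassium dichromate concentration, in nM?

Overall dilution factor = 40 × 40 × 6.015 × 12 × 3 × 40 = 1.39 × 10⁷.
117 mM / 1.39 × 10⁷ = 8.44 × 10⁻⁶ mM = 8.44 nM.

8.44 nM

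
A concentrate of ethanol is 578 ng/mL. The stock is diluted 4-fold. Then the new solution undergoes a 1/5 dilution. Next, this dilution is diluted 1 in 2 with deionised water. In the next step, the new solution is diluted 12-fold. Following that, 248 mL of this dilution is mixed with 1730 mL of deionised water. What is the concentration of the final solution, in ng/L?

Overall dilution factor = 4 × 5 × 2 × 12 × 7.976 = 3828.
578 ng/mL / 3828 = 0.151 ng/mL = 151 ng/L.

151 ng/L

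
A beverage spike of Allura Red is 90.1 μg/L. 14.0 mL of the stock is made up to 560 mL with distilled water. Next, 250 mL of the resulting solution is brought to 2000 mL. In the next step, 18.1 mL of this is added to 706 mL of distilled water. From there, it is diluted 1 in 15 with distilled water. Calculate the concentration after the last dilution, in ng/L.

0.469 ng/L

Overall dilution factor = 40 × 8 × 40.01 × 15 = 1.92 × 10⁵.
90.1 μg/L / 1.92 × 10⁵ = 4.69 × 10⁻⁴ μg/L = 0.469 ng/L.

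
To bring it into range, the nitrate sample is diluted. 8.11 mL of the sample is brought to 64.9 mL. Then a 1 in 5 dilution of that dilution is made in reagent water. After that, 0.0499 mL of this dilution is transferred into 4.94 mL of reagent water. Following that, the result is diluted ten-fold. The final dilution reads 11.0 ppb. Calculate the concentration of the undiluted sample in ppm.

440 ppm

Overall dilution factor = 8.002 × 5 × 100.00 × 10 = 4.00 × 10⁴.
Original = 11.0 ppb × 4.00 × 10⁴ = 4.40 × 10⁵ ppb = 440 ppm.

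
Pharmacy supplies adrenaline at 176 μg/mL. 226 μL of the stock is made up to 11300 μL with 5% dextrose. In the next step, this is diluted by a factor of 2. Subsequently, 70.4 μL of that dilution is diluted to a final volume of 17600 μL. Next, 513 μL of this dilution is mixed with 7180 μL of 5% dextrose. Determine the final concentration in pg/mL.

469 pg/mL

Overall dilution factor = 50 × 2 × 250 × 15.00 = 3.75 × 10⁵.
176 μg/mL / 3.75 × 10⁵ = 4.69 × 10⁻⁴ μg/mL = 469 pg/mL.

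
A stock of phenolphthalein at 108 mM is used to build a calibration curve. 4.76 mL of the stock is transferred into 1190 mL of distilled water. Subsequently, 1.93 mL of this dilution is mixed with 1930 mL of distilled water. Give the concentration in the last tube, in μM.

0.430 μM

Overall dilution factor = 251 × 1001 = 2.51 × 10⁵.
108 mM / 2.51 × 10⁵ = 4.30 × 10⁻⁴ mM = 0.430 μM.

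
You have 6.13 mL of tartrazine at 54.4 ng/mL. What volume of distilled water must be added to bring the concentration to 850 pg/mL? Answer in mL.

386 mL

850 pg/mL = 0.850 ng/mL.
V₂ = C₁V₁/C₂ = 54.4 × 6.13 / 0.850 = 392 mL.
Diluent to add = V₂ − V₁ = 392 − 6.13 = 386 mL.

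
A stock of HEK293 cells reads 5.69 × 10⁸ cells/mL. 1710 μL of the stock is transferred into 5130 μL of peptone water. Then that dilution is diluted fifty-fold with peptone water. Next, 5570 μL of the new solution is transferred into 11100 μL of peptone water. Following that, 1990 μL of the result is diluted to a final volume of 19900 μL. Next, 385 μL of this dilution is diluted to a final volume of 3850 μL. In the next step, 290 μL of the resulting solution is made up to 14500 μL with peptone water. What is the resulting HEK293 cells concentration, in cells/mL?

Overall dilution factor = 4 × 50 × 2.993 × 10 × 10 × 50 = 2.99 × 10⁶.
5.69 × 10⁸ cells/mL / 2.99 × 10⁶ = 190 cells/mL.

190 cells/mL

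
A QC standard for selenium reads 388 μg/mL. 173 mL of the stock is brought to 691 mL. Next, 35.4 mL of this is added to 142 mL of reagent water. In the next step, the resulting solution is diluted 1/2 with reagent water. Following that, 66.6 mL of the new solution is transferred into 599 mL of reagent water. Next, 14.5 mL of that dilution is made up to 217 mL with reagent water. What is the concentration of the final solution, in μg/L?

Overall dilution factor = 3.994 × 5.011 × 2 × 9.994 × 14.97 = 5987.
388 μg/mL / 5987 = 0.0648 μg/mL = 64.8 μg/L.

64.8 μg/L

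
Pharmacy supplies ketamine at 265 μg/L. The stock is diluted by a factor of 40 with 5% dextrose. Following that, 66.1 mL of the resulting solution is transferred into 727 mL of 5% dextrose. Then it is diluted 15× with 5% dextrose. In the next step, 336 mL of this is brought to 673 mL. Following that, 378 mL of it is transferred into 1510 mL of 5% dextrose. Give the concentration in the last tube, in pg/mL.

3.68 pg/mL

Overall dilution factor = 40 × 12.00 × 15 × 2.003 × 4.995 = 7.20 × 10⁴.
265 μg/L / 7.20 × 10⁴ = 3.68 × 10⁻³ μg/L = 3.68 pg/mL.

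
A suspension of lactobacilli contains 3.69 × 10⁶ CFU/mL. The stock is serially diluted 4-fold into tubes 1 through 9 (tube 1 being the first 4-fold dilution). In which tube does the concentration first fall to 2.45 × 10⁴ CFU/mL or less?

tube 4

Tube n has concentration 3.69 × 10⁶ CFU/mL / 4ⁿ.
Need 4ⁿ ≥ 3.69 × 10⁶ CFU/mL / 2.45 × 10⁴ CFU/mL = 151, so n ≥ 3.62.
First such tube: n = 4.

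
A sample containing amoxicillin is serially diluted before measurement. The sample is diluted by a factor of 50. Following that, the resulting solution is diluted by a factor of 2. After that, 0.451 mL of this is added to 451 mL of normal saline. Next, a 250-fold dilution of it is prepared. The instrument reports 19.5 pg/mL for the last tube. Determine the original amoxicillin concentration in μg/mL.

488 μg/mL

Overall dilution factor = 50 × 2 × 1001 × 250 = 2.50 × 10⁷.
Original = 19.5 pg/mL × 2.50 × 10⁷ = 4.88 × 10⁸ pg/mL = 488 μg/mL.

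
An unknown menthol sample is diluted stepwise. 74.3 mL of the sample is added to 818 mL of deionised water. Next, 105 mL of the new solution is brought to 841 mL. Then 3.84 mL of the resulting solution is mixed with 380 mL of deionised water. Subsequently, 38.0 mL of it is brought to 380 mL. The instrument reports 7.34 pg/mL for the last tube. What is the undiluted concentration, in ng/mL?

Overall dilution factor = 12.01 × 8.010 × 99.96 × 10 = 9.61 × 10⁴.
Original = 7.34 pg/mL × 9.61 × 10⁴ = 7.06 × 10⁵ pg/mL = 706 ng/mL.

706 ng/mL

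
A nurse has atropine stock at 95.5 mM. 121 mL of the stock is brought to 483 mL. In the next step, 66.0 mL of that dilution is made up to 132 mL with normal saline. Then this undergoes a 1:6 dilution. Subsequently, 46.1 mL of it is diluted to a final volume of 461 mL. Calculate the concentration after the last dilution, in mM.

0.199 mM

Overall dilution factor = 3.992 × 2 × 6 × 10 = 479.
95.5 mM / 479 = 0.199 mM.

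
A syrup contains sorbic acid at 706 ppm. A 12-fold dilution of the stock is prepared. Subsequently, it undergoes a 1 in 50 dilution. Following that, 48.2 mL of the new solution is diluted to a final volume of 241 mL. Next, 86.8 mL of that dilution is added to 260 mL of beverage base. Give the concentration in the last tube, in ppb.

Overall dilution factor = 12 × 50 × 5 × 3.995 = 1.20 × 10⁴.
706 ppm / 1.20 × 10⁴ = 0.0589 ppm = 58.9 ppb.

58.9 ppb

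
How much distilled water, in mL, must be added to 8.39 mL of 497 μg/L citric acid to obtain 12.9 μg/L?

315 mL

V₂ = C₁V₁/C₂ = 497 × 8.39 / 12.9 = 323 mL.
Diluent to add = V₂ − V₁ = 323 − 8.39 = 315 mL.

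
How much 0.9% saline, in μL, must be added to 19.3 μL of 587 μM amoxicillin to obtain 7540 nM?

1480 μL

7540 nM = 7.54 μM.
V₂ = C₁V₁/C₂ = 587 × 19.3 / 7.54 = 1503 μL.
Diluent to add = V₂ − V₁ = 1503 − 19.3 = 1480 μL.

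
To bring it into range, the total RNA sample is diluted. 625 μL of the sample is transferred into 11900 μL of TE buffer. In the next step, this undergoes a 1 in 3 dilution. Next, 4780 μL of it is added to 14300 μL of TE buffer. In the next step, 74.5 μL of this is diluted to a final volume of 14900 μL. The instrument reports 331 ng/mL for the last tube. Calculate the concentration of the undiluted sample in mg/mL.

Overall dilution factor = 20.04 × 3 × 3.992 × 200 = 4.80 × 10⁴.
Original = 331 ng/mL × 4.80 × 10⁴ = 1.59 × 10⁷ ng/mL = 15.9 mg/mL.

15.9 mg/mL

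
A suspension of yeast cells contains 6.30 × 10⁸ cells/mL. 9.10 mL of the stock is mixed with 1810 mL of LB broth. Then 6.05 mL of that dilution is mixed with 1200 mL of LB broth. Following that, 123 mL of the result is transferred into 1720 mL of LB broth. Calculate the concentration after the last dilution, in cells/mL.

Overall dilution factor = 199.9 × 199.3 × 14.98 = 5.97 × 10⁵.
6.30 × 10⁸ cells/mL / 5.97 × 10⁵ = 1060 cells/mL.

1060 cells/mL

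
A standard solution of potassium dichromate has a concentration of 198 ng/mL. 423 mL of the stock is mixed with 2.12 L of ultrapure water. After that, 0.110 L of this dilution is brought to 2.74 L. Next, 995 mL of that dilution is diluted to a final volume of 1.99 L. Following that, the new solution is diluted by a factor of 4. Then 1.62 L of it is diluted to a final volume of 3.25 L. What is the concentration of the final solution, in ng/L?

Overall dilution factor = 6.012 × 24.91 × 2 × 4 × 2.006 = 2403.
198 ng/mL / 2403 = 0.0824 ng/mL = 82.4 ng/L.

82.4 ng/L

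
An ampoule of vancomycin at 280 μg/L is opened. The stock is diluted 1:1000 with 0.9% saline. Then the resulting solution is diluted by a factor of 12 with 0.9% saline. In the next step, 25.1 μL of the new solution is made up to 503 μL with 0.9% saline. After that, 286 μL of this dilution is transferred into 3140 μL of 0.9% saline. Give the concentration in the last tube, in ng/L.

0.0972 ng/L

Overall dilution factor = 1000 × 12 × 20.04 × 11.98 = 2.88 × 10⁶.
280 μg/L / 2.88 × 10⁶ = 9.72 × 10⁻⁵ μg/L = 0.0972 ng/L.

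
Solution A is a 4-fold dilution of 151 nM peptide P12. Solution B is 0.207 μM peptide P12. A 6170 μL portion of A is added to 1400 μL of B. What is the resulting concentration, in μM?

0.0691 μM

C_A = 151 nM / 4 = 37.8 nM.
C_B = 0.207 μM = 207 nM.
C_mix = (C_A·V_A + C_B·V_B)/(V_A + V_B) = (37.8×6170 + 207×1400) / 7570 = 69.1 nM = 0.0691 μM.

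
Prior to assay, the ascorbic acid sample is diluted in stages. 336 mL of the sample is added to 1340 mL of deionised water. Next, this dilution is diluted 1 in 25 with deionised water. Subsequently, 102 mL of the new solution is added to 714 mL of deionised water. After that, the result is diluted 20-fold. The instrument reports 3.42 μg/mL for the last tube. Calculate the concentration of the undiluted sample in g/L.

Overall dilution factor = 4.988 × 25 × 8 × 20 = 2.00 × 10⁴.
Original = 3.42 μg/mL × 2.00 × 10⁴ = 6.82 × 10⁴ μg/mL = 68.2 g/L.

68.2 g/L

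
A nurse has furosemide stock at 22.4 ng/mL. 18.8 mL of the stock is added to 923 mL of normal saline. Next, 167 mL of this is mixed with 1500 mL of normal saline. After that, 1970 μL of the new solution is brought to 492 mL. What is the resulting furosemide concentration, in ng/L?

0.179 ng/L

Overall dilution factor = 50.10 × 9.982 × 249.7 = 1.25 × 10⁵.
22.4 ng/mL / 1.25 × 10⁵ = 1.79 × 10⁻⁴ ng/mL = 0.179 ng/L.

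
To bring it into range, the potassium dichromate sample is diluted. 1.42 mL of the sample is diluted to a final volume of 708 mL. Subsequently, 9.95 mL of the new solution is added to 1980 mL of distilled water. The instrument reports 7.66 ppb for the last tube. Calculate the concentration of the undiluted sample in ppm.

764 ppm

Overall dilution factor = 498.6 × 200.0 = 9.97 × 10⁴.
Original = 7.66 ppb × 9.97 × 10⁴ = 7.64 × 10⁵ ppb = 764 ppm.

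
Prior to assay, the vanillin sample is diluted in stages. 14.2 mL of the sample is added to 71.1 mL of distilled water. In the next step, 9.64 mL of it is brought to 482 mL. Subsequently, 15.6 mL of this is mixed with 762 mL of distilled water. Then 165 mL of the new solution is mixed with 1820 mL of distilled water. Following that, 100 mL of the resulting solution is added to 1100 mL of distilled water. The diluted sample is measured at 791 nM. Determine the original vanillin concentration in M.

Overall dilution factor = 6.007 × 50 × 49.85 × 12.03 × 12 = 2.16 × 10⁶.
Original = 791 nM × 2.16 × 10⁶ = 1.71 × 10⁹ nM = 1.71 M.

1.71 M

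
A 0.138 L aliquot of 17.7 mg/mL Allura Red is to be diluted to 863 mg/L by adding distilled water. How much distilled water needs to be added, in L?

863 mg/L = 0.863 mg/mL.
V₂ = C₁V₁/C₂ = 17.7 × 0.138 / 0.863 = 2.83 L.
Diluent to add = V₂ − V₁ = 2.83 − 0.138 = 2.69 L.

2.69 L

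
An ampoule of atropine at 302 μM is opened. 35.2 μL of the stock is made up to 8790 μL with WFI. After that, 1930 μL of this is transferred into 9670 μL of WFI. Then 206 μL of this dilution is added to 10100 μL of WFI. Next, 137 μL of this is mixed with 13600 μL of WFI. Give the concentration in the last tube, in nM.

0.0401 nM

Overall dilution factor = 249.7 × 6.010 × 50.03 × 100.3 = 7.53 × 10⁶.
302 μM / 7.53 × 10⁶ = 4.01 × 10⁻⁵ μM = 0.0401 nM.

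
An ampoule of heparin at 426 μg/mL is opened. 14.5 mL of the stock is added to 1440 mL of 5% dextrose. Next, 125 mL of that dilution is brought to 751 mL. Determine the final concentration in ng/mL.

Overall dilution factor = 100.3 × 6.008 = 603.
426 μg/mL / 603 = 0.707 μg/mL = 707 ng/mL.

707 ng/mL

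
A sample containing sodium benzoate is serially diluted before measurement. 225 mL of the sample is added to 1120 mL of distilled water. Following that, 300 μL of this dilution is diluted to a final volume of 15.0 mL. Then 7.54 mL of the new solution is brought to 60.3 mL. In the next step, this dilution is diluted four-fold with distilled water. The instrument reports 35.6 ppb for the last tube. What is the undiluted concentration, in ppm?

340 ppm

Overall dilution factor = 5.978 × 50 × 7.997 × 4 = 9561.
Original = 35.6 ppb × 9561 = 3.40 × 10⁵ ppb = 340 ppm.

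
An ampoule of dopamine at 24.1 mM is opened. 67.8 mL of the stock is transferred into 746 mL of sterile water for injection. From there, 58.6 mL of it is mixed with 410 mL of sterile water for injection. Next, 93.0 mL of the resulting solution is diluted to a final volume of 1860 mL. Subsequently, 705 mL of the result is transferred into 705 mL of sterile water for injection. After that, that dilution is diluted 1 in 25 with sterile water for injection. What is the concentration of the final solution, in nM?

251 nM

Overall dilution factor = 12.00 × 7.997 × 20 × 2 × 25 = 9.60 × 10⁴.
24.1 mM / 9.60 × 10⁴ = 2.51 × 10⁻⁴ mM = 251 nM.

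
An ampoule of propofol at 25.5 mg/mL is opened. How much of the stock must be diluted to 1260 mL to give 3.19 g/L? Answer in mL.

3.19 g/L = 3.19 mg/mL.
V₁ = C₂V₂/C₁ = 3.19 × 1260 / 25.5 = 158 mL.

158 mL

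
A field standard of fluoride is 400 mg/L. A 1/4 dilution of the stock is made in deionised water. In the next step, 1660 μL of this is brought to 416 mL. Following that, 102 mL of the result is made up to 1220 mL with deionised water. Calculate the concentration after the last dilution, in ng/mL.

Overall dilution factor = 4 × 250.6 × 11.96 = 1.20 × 10⁴.
400 mg/L / 1.20 × 10⁴ = 0.0334 mg/L = 33.4 ng/mL.

33.4 ng/mL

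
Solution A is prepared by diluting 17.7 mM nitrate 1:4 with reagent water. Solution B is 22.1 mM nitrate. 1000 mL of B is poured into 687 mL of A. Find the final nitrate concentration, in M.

C_A = 17.7 mM / 4 = 4.42 mM.
C_mix = (C_A·V_A + C_B·V_B)/(V_A + V_B) = (4.42×687 + 22.1×1000) / 1687 = 14.9 mM = 0.0149 M.

0.0149 M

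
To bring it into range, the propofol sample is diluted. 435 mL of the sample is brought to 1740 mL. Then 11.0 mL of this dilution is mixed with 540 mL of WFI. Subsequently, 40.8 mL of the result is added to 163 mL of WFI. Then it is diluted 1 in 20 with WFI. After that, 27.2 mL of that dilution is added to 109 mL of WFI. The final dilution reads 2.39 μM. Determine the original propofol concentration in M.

0.240 M

Overall dilution factor = 4 × 50.09 × 4.995 × 20 × 5.007 = 1.00 × 10⁵.
Original = 2.39 μM × 1.00 × 10⁵ = 2.40 × 10⁵ μM = 0.240 M.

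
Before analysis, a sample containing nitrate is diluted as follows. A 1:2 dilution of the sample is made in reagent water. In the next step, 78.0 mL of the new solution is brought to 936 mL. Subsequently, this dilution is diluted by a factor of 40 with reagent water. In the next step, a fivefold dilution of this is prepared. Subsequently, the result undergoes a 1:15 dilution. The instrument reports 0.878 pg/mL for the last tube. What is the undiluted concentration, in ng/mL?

63.2 ng/mL

Overall dilution factor = 2 × 12 × 40 × 5 × 15 = 7.20 × 10⁴.
Original = 0.878 pg/mL × 7.20 × 10⁴ = 6.32 × 10⁴ pg/mL = 63.2 ng/mL.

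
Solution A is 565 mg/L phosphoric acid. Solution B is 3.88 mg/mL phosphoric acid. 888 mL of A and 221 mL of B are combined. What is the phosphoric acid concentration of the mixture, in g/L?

1.23 g/L

C_B = 3.88 mg/mL = 3880 mg/L.
C_mix = (C_A·V_A + C_B·V_B)/(V_A + V_B) = (565×888 + 3880×221) / 1109 = 1226 mg/L = 1.23 g/L.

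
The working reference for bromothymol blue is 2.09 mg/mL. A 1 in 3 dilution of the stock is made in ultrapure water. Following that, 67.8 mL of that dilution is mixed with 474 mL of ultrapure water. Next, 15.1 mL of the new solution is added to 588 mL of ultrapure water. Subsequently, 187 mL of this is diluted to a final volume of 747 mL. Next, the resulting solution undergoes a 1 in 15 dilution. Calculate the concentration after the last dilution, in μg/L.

36.4 μg/L

Overall dilution factor = 3 × 7.991 × 39.94 × 3.995 × 15 = 5.74 × 10⁴.
2.09 mg/mL / 5.74 × 10⁴ = 3.64 × 10⁻⁵ mg/mL = 36.4 μg/L.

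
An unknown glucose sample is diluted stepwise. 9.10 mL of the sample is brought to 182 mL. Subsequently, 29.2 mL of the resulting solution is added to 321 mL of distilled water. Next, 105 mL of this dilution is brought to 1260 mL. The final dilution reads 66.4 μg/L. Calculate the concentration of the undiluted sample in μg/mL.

191 μg/mL

Overall dilution factor = 20 × 11.99 × 12 = 2878.
Original = 66.4 μg/L × 2878 = 1.91 × 10⁵ μg/L = 191 μg/mL.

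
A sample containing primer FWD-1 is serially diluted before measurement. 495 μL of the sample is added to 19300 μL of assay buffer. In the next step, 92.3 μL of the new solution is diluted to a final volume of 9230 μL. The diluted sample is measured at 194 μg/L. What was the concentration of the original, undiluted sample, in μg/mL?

Overall dilution factor = 39.99 × 100 = 3999.
Original = 194 μg/L × 3999 = 7.76 × 10⁵ μg/L = 776 μg/mL.

776 μg/mL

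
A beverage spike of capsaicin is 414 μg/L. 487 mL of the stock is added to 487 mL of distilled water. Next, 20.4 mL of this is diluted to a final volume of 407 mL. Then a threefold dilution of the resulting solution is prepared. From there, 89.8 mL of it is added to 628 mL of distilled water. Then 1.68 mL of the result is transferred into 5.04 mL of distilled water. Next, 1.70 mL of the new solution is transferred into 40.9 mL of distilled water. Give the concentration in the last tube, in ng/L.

Overall dilution factor = 2 × 19.95 × 3 × 7.993 × 4 × 25.06 = 9.59 × 10⁴.
414 μg/L / 9.59 × 10⁴ = 4.32 × 10⁻³ μg/L = 4.32 ng/L.

4.32 ng/L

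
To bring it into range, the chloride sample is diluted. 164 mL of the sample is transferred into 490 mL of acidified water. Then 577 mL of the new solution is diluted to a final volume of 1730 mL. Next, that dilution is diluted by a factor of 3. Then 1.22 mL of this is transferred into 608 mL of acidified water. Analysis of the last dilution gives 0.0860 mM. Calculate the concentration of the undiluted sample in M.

Overall dilution factor = 3.988 × 2.998 × 3 × 499.4 = 1.79 × 10⁴.
Original = 0.0860 mM × 1.79 × 10⁴ = 1540 mM = 1.54 M.

1.54 M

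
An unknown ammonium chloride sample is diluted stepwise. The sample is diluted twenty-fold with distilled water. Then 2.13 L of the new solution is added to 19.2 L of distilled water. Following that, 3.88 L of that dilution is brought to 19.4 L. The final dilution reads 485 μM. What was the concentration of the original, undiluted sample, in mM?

Overall dilution factor = 20 × 10.01 × 5 = 1001.
Original = 485 μM × 1001 = 4.86 × 10⁵ μM = 486 mM.

486 mM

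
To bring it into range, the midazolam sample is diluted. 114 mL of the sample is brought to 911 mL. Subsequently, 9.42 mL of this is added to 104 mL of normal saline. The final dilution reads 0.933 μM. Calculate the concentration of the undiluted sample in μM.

Overall dilution factor = 7.991 × 12.04 = 96.2.
Original = 0.933 μM × 96.2 = 89.8 μM.

89.8 μM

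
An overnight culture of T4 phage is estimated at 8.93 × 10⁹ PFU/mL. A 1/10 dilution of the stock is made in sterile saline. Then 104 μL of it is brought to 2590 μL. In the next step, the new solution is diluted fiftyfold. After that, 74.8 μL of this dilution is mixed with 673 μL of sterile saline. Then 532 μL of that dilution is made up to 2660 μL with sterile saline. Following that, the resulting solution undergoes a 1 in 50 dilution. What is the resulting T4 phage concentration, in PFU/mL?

287 PFU/mL

Overall dilution factor = 10 × 24.90 × 50 × 9.997 × 5 × 50 = 3.11 × 10⁷.
8.93 × 10⁹ PFU/mL / 3.11 × 10⁷ = 287 PFU/mL.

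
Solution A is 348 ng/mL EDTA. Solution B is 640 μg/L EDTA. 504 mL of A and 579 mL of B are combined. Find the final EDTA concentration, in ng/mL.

504 ng/mL

C_B = 640 μg/L = 640 ng/mL.
C_mix = (C_A·V_A + C_B·V_B)/(V_A + V_B) = (348×504 + 640×579) / 1083 = 504 ng/mL.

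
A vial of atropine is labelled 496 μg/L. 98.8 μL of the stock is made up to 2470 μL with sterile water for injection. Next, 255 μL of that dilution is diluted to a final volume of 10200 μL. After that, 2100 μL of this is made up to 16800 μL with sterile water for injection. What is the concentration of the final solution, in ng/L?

Overall dilution factor = 25 × 40 × 8 = 8000.
496 μg/L / 8000 = 0.0620 μg/L = 62.0 ng/L.

62.0 ng/L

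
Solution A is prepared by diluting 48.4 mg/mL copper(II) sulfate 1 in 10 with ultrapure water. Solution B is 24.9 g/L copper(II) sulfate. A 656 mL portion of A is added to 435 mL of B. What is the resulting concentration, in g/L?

12.8 g/L

C_A = 48.4 mg/mL / 10 = 4.84 mg/mL.
C_B = 24.9 g/L = 24.9 mg/mL.
C_mix = (C_A·V_A + C_B·V_B)/(V_A + V_B) = (4.84×656 + 24.9×435) / 1091 = 12.8 mg/mL = 12.8 g/L.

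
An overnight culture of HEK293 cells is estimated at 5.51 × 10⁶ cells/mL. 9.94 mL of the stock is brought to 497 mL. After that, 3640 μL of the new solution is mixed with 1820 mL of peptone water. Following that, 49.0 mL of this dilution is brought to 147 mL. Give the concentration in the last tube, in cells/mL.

73.3 cells/mL

Overall dilution factor = 50 × 501 × 3 = 7.51 × 10⁴.
5.51 × 10⁶ cells/mL / 7.51 × 10⁴ = 73.3 cells/mL.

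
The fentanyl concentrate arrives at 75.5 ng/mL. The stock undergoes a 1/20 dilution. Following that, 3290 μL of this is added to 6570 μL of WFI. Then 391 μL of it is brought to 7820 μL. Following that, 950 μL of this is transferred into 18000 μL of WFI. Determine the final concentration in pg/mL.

3.16 pg/mL

Overall dilution factor = 20 × 2.997 × 20 × 19.95 = 2.39 × 10⁴.
75.5 ng/mL / 2.39 × 10⁴ = 3.16 × 10⁻³ ng/mL = 3.16 pg/mL.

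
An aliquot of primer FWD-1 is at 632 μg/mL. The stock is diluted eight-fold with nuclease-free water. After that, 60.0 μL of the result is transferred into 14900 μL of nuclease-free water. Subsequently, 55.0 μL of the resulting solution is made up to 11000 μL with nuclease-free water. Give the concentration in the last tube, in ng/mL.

1.58 ng/mL

Overall dilution factor = 8 × 249.3 × 200 = 3.99 × 10⁵.
632 μg/mL / 3.99 × 10⁵ = 1.58 × 10⁻³ μg/mL = 1.58 ng/mL.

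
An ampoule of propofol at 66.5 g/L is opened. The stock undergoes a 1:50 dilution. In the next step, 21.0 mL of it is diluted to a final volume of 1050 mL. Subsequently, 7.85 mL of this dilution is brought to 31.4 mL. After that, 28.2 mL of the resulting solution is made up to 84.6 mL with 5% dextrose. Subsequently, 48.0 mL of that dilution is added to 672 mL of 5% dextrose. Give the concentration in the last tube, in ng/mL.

148 ng/mL

Overall dilution factor = 50 × 50 × 4 × 3 × 15 = 4.50 × 10⁵.
66.5 g/L / 4.50 × 10⁵ = 1.48 × 10⁻⁴ g/L = 148 ng/mL.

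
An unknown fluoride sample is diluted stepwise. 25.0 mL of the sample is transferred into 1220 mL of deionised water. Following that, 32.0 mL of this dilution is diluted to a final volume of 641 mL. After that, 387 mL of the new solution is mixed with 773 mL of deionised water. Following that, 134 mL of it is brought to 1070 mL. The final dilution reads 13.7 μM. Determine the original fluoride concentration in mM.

327 mM

Overall dilution factor = 49.80 × 20.03 × 2.997 × 7.985 = 2.39 × 10⁴.
Original = 13.7 μM × 2.39 × 10⁴ = 3.27 × 10⁵ μM = 327 mM.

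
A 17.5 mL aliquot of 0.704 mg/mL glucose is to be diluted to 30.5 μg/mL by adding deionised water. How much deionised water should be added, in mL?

30.5 μg/mL = 0.0305 mg/mL.
V₂ = C₁V₁/C₂ = 0.704 × 17.5 / 0.0305 = 404 mL.
Diluent to add = V₂ − V₁ = 404 − 17.5 = 386 mL.

386 mL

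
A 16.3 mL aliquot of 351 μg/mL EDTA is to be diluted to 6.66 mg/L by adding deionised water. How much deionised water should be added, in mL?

6.66 mg/L = 6.66 μg/mL.
V₂ = C₁V₁/C₂ = 351 × 16.3 / 6.66 = 859 mL.
Diluent to add = V₂ − V₁ = 859 − 16.3 = 843 mL.

843 mL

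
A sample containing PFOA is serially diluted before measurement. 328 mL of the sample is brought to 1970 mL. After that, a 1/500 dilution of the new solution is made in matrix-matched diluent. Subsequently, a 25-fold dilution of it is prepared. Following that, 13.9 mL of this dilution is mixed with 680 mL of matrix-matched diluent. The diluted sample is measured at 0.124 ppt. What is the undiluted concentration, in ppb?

Overall dilution factor = 6.006 × 500 × 25 × 49.92 = 3.75 × 10⁶.
Original = 0.124 ppt × 3.75 × 10⁶ = 4.65 × 10⁵ ppt = 465 ppb.

465 ppb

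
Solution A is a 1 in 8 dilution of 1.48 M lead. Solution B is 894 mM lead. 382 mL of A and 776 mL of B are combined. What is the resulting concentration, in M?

0.660 M

C_A = 1.48 M / 8 = 0.185 M.
C_B = 894 mM = 0.894 M.
C_mix = (C_A·V_A + C_B·V_B)/(V_A + V_B) = (0.185×382 + 0.894×776) / 1158 = 0.660 M.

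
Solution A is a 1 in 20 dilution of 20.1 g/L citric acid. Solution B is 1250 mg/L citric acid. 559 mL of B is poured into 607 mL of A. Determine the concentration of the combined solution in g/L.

1.12 g/L

C_A = 20.1 g/L / 20 = 1.01 g/L.
C_B = 1250 mg/L = 1.25 g/L.
C_mix = (C_A·V_A + C_B·V_B)/(V_A + V_B) = (1.01×607 + 1.25×559) / 1166 = 1.12 g/L.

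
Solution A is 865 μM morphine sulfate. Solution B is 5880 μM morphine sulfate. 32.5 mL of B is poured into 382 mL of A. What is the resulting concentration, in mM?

1.26 mM

C_mix = (C_A·V_A + C_B·V_B)/(V_A + V_B) = (865×382 + 5880×32.5) / 414.5 = 1258 μM = 1.26 mM.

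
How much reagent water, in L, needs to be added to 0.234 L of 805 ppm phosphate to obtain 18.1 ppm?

V₂ = C₁V₁/C₂ = 805 × 0.234 / 18.1 = 10.4 L.
Diluent to add = V₂ − V₁ = 10.4 − 0.234 = 10.2 L.

10.2 L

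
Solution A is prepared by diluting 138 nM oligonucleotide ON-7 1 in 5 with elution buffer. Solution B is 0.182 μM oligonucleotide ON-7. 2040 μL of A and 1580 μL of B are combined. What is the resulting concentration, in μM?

C_A = 138 nM / 5 = 27.6 nM.
C_B = 0.182 μM = 182 nM.
C_mix = (C_A·V_A + C_B·V_B)/(V_A + V_B) = (27.6×2040 + 182×1580) / 3620 = 95.0 nM = 0.0950 μM.

0.0950 μM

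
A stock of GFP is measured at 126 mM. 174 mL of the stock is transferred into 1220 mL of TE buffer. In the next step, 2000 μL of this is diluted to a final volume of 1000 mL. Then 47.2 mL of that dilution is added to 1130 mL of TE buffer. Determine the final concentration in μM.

1.26 μM

Overall dilution factor = 8.011 × 500 × 24.94 = 9.99 × 10⁴.
126 mM / 9.99 × 10⁴ = 1.26 × 10⁻³ mM = 1.26 μM.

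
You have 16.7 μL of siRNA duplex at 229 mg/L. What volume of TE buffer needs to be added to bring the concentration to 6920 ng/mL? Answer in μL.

536 μL

6920 ng/mL = 6.92 mg/L.
V₂ = C₁V₁/C₂ = 229 × 16.7 / 6.92 = 553 μL.
Diluent to add = V₂ − V₁ = 553 − 16.7 = 536 μL.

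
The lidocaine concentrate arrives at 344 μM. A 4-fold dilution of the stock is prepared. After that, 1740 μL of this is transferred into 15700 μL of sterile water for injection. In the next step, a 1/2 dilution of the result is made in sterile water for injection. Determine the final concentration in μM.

Overall dilution factor = 4 × 10.02 × 2 = 80.2.
344 μM / 80.2 = 4.29 μM.

4.29 μM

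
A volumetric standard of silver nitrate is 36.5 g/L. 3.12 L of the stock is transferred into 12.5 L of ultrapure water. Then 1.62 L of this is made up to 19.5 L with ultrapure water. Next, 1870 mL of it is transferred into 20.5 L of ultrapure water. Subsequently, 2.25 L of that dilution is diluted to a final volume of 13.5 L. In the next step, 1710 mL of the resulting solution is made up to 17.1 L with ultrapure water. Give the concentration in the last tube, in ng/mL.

844 ng/mL

Overall dilution factor = 5.006 × 12.04 × 11.96 × 6 × 10 = 4.33 × 10⁴.
36.5 g/L / 4.33 × 10⁴ = 8.44 × 10⁻⁴ g/L = 844 ng/mL.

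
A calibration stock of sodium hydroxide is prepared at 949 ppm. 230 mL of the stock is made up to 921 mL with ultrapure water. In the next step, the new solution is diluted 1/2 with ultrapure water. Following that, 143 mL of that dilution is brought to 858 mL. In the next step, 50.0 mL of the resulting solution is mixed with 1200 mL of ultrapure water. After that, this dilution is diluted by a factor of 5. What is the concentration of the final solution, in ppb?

Overall dilution factor = 4.004 × 2 × 6 × 25 × 5 = 6007.
949 ppm / 6007 = 0.158 ppm = 158 ppb.

158 ppb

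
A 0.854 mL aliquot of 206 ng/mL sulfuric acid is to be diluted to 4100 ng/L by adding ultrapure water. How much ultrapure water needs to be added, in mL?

42.1 mL

4100 ng/L = 4.10 ng/mL.
V₂ = C₁V₁/C₂ = 206 × 0.854 / 4.10 = 42.9 mL.
Diluent to add = V₂ − V₁ = 42.9 − 0.854 = 42.1 mL.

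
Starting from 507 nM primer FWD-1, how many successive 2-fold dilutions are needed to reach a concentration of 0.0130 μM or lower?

Need 2ⁿ ≥ 39.0, so n ≥ log(39.0)/log(2) = 5.29.
Minimum whole steps: n = 6.

6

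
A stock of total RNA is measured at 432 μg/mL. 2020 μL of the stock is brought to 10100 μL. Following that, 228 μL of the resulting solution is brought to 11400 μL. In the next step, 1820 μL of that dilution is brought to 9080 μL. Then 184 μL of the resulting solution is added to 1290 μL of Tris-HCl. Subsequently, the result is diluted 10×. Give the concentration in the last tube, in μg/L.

4.32 μg/L

Overall dilution factor = 5 × 50 × 4.989 × 8.011 × 10 = 9.99 × 10⁴.
432 μg/mL / 9.99 × 10⁴ = 4.32 × 10⁻³ μg/mL = 4.32 μg/L.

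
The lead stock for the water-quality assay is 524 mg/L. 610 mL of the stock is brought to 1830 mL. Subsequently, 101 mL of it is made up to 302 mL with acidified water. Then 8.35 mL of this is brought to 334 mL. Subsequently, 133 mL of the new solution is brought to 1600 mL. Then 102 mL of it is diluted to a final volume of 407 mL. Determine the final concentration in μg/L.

30.4 μg/L

Overall dilution factor = 3 × 2.990 × 40 × 12.03 × 3.990 = 1.72 × 10⁴.
524 mg/L / 1.72 × 10⁴ = 0.0304 mg/L = 30.4 μg/L.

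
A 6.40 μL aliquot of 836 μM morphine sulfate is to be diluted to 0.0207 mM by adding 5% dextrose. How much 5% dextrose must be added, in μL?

252 μL

0.0207 mM = 20.7 μM.
V₂ = C₁V₁/C₂ = 836 × 6.40 / 20.7 = 258 μL.
Diluent to add = V₂ − V₁ = 258 − 6.40 = 252 μL.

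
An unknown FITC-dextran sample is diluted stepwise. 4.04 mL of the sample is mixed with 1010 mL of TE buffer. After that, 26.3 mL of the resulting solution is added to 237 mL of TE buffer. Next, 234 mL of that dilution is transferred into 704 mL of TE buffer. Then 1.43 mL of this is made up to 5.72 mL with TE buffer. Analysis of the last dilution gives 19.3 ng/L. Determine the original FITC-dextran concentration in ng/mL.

778 ng/mL

Overall dilution factor = 251 × 10.01 × 4.009 × 4 = 4.03 × 10⁴.
Original = 19.3 ng/L × 4.03 × 10⁴ = 7.78 × 10⁵ ng/L = 778 ng/mL.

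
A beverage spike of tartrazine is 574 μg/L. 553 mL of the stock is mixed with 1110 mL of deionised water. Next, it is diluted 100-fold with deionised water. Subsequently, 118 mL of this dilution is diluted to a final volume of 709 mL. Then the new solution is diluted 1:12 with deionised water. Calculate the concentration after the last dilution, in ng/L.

26.5 ng/L

Overall dilution factor = 3.007 × 100 × 6.008 × 12 = 2.17 × 10⁴.
574 μg/L / 2.17 × 10⁴ = 0.0265 μg/L = 26.5 ng/L.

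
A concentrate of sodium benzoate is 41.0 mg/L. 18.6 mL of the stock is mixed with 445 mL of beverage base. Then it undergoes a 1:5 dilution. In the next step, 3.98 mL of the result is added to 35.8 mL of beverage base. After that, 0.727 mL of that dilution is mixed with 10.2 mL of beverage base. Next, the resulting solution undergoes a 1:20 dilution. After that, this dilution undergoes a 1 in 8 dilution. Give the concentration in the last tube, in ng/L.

Overall dilution factor = 24.92 × 5 × 9.995 × 15.03 × 20 × 8 = 3.00 × 10⁶.
41.0 mg/L / 3.00 × 10⁶ = 1.37 × 10⁻⁵ mg/L = 13.7 ng/L.

13.7 ng/L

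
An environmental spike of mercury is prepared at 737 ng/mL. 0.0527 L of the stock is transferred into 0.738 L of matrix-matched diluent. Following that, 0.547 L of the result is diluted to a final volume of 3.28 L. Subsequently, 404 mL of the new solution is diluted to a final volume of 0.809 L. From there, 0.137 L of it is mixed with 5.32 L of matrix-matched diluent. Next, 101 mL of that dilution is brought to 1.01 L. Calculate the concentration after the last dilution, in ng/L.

10.3 ng/L

Overall dilution factor = 15.00 × 5.996 × 2.002 × 39.83 × 10 = 7.18 × 10⁴.
737 ng/mL / 7.18 × 10⁴ = 0.0103 ng/mL = 10.3 ng/L.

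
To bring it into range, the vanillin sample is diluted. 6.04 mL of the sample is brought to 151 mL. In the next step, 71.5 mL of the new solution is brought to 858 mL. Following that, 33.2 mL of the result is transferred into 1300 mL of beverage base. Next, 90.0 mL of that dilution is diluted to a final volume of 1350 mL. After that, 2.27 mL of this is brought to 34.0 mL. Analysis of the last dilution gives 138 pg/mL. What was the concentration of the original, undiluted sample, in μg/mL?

Overall dilution factor = 25 × 12 × 40.16 × 15 × 14.98 = 2.71 × 10⁶.
Original = 138 pg/mL × 2.71 × 10⁶ = 3.74 × 10⁸ pg/mL = 374 μg/mL.

374 μg/mL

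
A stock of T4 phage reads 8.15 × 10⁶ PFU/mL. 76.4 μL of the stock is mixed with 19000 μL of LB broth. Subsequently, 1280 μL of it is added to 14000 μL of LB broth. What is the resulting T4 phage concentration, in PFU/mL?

Overall dilution factor = 249.7 × 11.94 = 2981.
8.15 × 10⁶ PFU/mL / 2981 = 2730 PFU/mL.

2730 PFU/mL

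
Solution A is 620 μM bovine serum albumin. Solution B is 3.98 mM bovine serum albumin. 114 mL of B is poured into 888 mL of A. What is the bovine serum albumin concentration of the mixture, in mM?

C_B = 3.98 mM = 3980 μM.
C_mix = (C_A·V_A + C_B·V_B)/(V_A + V_B) = (620×888 + 3980×114) / 1002 = 1002 μM = 1.00 mM.

1.00 mM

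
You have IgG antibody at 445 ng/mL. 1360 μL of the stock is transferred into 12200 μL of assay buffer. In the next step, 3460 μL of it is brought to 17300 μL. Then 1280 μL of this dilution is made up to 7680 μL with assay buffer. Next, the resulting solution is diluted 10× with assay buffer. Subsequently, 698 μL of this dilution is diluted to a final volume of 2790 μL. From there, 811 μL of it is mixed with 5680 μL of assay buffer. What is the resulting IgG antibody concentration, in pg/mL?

4.65 pg/mL

Overall dilution factor = 9.971 × 5 × 6 × 10 × 3.997 × 8.004 = 9.57 × 10⁴.
445 ng/mL / 9.57 × 10⁴ = 4.65 × 10⁻³ ng/mL = 4.65 pg/mL.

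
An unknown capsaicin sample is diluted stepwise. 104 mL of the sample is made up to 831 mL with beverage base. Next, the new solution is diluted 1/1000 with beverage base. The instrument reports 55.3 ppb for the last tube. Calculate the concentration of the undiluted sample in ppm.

Overall dilution factor = 7.990 × 1000 = 7990.
Original = 55.3 ppb × 7990 = 4.42 × 10⁵ ppb = 442 ppm.

442 ppm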